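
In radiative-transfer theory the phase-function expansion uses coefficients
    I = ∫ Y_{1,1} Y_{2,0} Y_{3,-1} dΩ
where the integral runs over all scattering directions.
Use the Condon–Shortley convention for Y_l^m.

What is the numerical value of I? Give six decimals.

-0.202301

Checks pass: Σm=0; 6 even; l₃=3∈[1,3].
(2·1+1)(2·2+1)(2·3+1) = 105
Δ: 0! 2! 4! / 7! → 1/105
sum: t=0:+1/4 = 1/4
3j²(1 2 3; 0 0 0) = Δ·Π!·Σ² = 3/35  (sign -1)
sum: t=0:+1/8 = 1/8
3j²(1 2 3; 1 0 -1) = Δ·Π!·Σ² = 2/35  (sign +1)
combine: 4πI² = 105·3/35·2/35 = 18/35
take √, sign -1: I = -0.20230066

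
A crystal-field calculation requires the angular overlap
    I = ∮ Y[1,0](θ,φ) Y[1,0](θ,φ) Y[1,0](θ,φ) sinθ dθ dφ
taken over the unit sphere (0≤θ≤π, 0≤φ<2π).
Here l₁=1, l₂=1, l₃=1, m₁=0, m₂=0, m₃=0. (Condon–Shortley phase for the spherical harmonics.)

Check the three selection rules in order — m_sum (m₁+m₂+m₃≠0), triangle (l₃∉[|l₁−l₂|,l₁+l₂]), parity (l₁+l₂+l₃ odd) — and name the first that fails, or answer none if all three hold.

parity

Σmᵢ = 0  ✓
l₃∈[|l₁−l₂|,l₁+l₂]=[0,2], have l₃=1  ✓
Σlᵢ = 3 ⇒ odd  ✗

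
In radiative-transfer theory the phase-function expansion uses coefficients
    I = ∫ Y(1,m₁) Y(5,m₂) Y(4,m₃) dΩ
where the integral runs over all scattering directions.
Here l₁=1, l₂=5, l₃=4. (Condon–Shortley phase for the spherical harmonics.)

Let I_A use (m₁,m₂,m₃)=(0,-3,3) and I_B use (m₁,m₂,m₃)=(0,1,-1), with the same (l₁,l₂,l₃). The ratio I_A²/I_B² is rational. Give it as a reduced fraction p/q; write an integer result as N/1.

2/3

l's match ⇒ only the (l;m) 3-j factors differ between A and B.
A: triangle coeff Δ(1,5,4) = 1/495; Σ_t [1,1]: t=1:−1/5040 = -1/5040; (3j)²=16/495 [(1 5 4; 0 -3 3)], sign=+1
B: triangle coeff Δ(1,5,4) = 1/495; Σ_t [1,1]: t=1:−1/720 = -1/720; (3j)²=8/165 [(1 5 4; 0 1 -1)], sign=+1
I_A²/I_B² = (16/495)/(8/165) = 2/3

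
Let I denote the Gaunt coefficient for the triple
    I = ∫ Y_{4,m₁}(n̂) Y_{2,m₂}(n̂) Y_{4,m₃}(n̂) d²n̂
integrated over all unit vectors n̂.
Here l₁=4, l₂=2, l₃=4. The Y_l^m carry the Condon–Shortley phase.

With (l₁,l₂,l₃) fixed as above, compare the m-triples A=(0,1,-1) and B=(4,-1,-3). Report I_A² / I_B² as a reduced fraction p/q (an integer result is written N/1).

5/98

Same 4,2,4: normalisation and zero-m 3j drop out of the ratio.
A: Δ: 2! 6! 2! / 11! → 1/13860; sum: t=1:−1/72 t=2:+1/96 = -1/288; 3j²(4 2 4; 0 1 -1) = Δ·Π!·Σ² = 1/462  (sign +1)
B: Δ: 2! 6! 2! / 11! → 1/13860; sum: t=0:+1/1440 = 1/1440; 3j²(4 2 4; 4 -1 -3) = Δ·Π!·Σ² = 7/165  (sign -1)
I_A²/I_B² = (1/462)/(7/165) = 5/98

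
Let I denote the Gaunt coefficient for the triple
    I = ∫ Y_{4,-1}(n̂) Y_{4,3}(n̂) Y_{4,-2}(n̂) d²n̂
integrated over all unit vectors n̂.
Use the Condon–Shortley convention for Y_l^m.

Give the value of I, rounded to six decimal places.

-0.063661

Checks pass: Σm=0; 12 even; l₃=4∈[0,8].
(2·4+1)(2·4+1)(2·4+1) = 729
Δ: 4! 4! 4! / 13! → 1/450450
sum: t=0:+1/13824 t=1:−1/216 t=2:+1/64 t=3:−1/216 t=4:+1/13824 = 5/768
3j²(4 4 4; 0 0 0) = Δ·Π!·Σ² = 18/1001  (sign +1)
sum: t=3:−1/576 t=4:+1/864 = -1/1728
3j²(4 4 4; -1 3 -2) = Δ·Π!·Σ² = 5/1287  (sign -1)
combine: 4πI² = 729·18/1001·5/1287 = 7290/143143
take √, sign -1: I = -0.06366105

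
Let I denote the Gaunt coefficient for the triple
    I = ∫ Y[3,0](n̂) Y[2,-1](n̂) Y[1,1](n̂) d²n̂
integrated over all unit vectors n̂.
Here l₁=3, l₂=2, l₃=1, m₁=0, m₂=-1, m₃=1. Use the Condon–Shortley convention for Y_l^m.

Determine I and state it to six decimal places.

0.143048

m-sum 0 ✓  L=6 even ✓  1≤1≤5 ✓
Π(2lᵢ+1) = 7×5×3 = 105
triangle coeff Δ(3,2,1) = 1/105
Σ_t [2,2]: t=2:+1/4 = 1/4
(3j)²=3/35 [(3 2 1; 0 0 0)], sign=-1
Σ_t [1,1]: t=1:−1/12 = -1/12
(3j)²=1/35 [(3 2 1; 0 -1 1)], sign=-1
⇒ 4πI² = 9/35
I = (+1)√(9/35/(4π)) = 0.14304817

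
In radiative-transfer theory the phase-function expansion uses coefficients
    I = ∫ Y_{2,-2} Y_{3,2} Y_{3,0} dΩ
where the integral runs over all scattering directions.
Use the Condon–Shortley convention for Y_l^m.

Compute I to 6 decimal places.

m-sum 0 ✓  L=8 even ✓  1≤3≤5 ✓
Π(2lᵢ+1) = 5×7×7 = 245
triangle coeff Δ(2,3,3) = 1/3780
Σ_t [0,2]: t=0:+1/24 t=1:−1/4 t=2:+1/24 = -1/6
(3j)²=4/105 [(2 3 3; 0 0 0)], sign=+1
Σ_t [2,2]: t=2:+1/24 = 1/24
(3j)²=1/21 [(2 3 3; -2 2 0)], sign=-1
⇒ 4πI² = 4/9
I = (-1)√(4/9/(4π)) = -0.18806319

-0.188063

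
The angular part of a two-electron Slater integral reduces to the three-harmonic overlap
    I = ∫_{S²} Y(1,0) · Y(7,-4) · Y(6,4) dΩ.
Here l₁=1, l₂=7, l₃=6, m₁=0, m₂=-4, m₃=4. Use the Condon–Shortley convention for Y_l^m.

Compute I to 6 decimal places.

m-sum 0 ✓  L=14 even ✓  6≤6≤8 ✓
Π(2lᵢ+1) = 3×15×13 = 585
triangle coeff Δ(1,7,6) = 1/1365
Σ_t [1,1]: t=1:−1/518400 = -1/518400
(3j)²=7/195 [(1 7 6; 0 0 0)], sign=-1
Σ_t [1,1]: t=1:−1/7257600 = -1/7257600
(3j)²=11/455 [(1 7 6; 0 -4 4)], sign=-1
⇒ 4πI² = 33/65
I = (+1)√(33/65/(4π)) = 0.20099968

0.201000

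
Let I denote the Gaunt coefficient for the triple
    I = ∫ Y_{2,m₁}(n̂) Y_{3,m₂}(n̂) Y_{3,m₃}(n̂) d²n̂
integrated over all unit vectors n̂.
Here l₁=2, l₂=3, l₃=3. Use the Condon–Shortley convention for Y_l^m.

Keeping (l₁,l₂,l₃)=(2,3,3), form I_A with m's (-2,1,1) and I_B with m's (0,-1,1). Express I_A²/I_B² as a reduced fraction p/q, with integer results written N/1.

8/3

Same 2,3,3: normalisation and zero-m 3j drop out of the ratio.
A: Δ: 2! 2! 4! / 9! → 1/3780; sum: t=2:+1/16 = 1/16; 3j²(2 3 3; -2 1 1) = Δ·Π!·Σ² = 2/35  (sign +1)
B: Δ: 2! 2! 4! / 9! → 1/3780; sum: t=0:+1/16 t=1:−1/6 t=2:+1/96 = -3/32; 3j²(2 3 3; 0 -1 1) = Δ·Π!·Σ² = 3/140  (sign -1)
I_A²/I_B² = (2/35)/(3/140) = 8/3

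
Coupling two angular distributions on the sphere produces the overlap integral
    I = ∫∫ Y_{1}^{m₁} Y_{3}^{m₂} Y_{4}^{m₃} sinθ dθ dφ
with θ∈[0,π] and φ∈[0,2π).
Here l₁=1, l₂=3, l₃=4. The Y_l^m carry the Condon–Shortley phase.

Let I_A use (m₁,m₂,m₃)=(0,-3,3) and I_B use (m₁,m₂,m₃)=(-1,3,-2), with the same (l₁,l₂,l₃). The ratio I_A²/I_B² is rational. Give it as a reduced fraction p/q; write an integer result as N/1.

Same 1,3,4: normalisation and zero-m 3j drop out of the ratio.
A: Δ: 0! 2! 6! / 9! → 1/252; sum: t=0:+1/720 = 1/720; 3j²(1 3 4; 0 -3 3) = Δ·Π!·Σ² = 1/36  (sign -1)
B: Δ: 0! 2! 6! / 9! → 1/252; sum: t=0:+1/1440 = 1/1440; 3j²(1 3 4; -1 3 -2) = Δ·Π!·Σ² = 1/252  (sign +1)
I_A²/I_B² = (1/36)/(1/252) = 7/1

7/1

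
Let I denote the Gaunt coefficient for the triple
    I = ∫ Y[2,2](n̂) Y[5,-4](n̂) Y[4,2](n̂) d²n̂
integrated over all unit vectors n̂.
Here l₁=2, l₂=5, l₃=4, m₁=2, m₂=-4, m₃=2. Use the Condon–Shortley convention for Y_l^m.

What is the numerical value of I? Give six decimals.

l₁+l₂+l₃=11 is odd: 3j(l;000)=0 ⇒ I=0

0.000000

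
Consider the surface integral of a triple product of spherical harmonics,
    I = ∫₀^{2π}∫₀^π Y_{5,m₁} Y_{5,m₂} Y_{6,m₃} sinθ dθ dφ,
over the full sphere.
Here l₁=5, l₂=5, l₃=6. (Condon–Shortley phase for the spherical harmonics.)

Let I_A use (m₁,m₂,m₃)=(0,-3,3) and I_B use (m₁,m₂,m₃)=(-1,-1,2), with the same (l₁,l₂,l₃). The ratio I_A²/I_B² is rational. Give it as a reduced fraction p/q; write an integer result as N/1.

125/112

l's match ⇒ only the (l;m) 3-j factors differ between A and B.
A: triangle coeff Δ(5,5,6) = 1/28588560; Σ_t [0,2]: t=0:+1/138240 t=1:−1/34560 t=2:+1/103680 = -1/82944; (3j)²=125/9724 [(5 5 6; 0 -3 3)], sign=+1
B: triangle coeff Δ(5,5,6) = 1/28588560; Σ_t [0,4]: t=0:+1/829440 t=1:−1/25920 t=2:+1/9216 t=3:−1/25920 t=4:+1/829440 = 7/207360; (3j)²=28/2431 [(5 5 6; -1 -1 2)], sign=+1
I_A²/I_B² = (125/9724)/(28/2431) = 125/112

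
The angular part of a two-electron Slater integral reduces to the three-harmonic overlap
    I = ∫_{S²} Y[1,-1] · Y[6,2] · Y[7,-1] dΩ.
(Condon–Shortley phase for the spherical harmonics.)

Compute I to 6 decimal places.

-0.135514

Checks pass: Σm=0; 14 even; l₃=7∈[5,7].
(2·1+1)(2·6+1)(2·7+1) = 585
Δ: 0! 2! 12! / 15! → 1/1365
sum: t=0:+1/518400 = 1/518400
3j²(1 6 7; 0 0 0) = Δ·Π!·Σ² = 7/195  (sign -1)
sum: t=0:+1/1935360 = 1/1935360
3j²(1 6 7; -1 2 -1) = Δ·Π!·Σ² = 1/91  (sign +1)
combine: 4πI² = 585·7/195·1/91 = 3/13
take √, sign -1: I = -0.13551395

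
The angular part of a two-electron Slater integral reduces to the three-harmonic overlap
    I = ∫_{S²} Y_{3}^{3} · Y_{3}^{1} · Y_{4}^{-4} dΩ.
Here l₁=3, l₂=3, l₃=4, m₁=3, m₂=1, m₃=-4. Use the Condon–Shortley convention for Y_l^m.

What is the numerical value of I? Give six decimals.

-0.166198

Checks pass: Σm=0; 10 even; l₃=4∈[0,6].
(2·3+1)(2·3+1)(2·4+1) = 441
Δ: 2! 4! 4! / 11! → 1/34650
sum: t=0:+1/72 t=1:−1/16 t=2:+1/72 = -5/144
3j²(3 3 4; 0 0 0) = Δ·Π!·Σ² = 2/77  (sign -1)
sum: t=0:+1/1152 = 1/1152
3j²(3 3 4; 3 1 -4) = Δ·Π!·Σ² = 1/33  (sign +1)
combine: 4πI² = 441·2/77·1/33 = 42/121
take √, sign -1: I = -0.16619847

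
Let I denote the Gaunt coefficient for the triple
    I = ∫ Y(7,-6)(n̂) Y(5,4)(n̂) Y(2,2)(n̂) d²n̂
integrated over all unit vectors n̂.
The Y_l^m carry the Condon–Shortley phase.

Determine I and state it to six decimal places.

0.303018

Checks pass: Σm=0; 14 even; l₃=2∈[2,12].
(2·7+1)(2·5+1)(2·2+1) = 825
Δ: 10! 4! 0! / 15! → 1/15015
sum: t=5:−1/57600 = -1/57600
3j²(7 5 2; 0 0 0) = Δ·Π!·Σ² = 21/715  (sign -1)
sum: t=9:−1/8709120 = -1/8709120
3j²(7 5 2; -6 4 2) = Δ·Π!·Σ² = 1/21  (sign -1)
combine: 4πI² = 825·21/715·1/21 = 15/13
take √, sign +1: I = 0.30301841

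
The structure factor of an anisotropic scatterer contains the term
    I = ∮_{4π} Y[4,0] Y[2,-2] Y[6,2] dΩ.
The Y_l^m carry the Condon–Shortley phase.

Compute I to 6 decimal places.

m-sum 0 ✓  L=12 even ✓  2≤6≤6 ✓
Π(2lᵢ+1) = 9×5×13 = 585
triangle coeff Δ(4,2,6) = 1/6435
Σ_t [0,0]: t=0:+1/2304 = 1/2304
(3j)²=5/143 [(4 2 6; 0 0 0)], sign=+1
Σ_t [0,0]: t=0:+1/13824 = 1/13824
(3j)²=14/1287 [(4 2 6; 0 -2 2)], sign=+1
⇒ 4πI² = 350/1573
I = (+1)√(350/1573/(4π)) = 0.13306527

0.133065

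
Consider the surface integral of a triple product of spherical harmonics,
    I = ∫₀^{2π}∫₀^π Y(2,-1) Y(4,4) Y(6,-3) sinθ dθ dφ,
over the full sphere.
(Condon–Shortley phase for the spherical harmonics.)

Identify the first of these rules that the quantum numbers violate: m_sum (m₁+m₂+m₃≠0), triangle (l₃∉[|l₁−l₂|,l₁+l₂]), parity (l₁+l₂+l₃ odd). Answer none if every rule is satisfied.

m₁+m₂+m₃ = -1 + 4 − 3 = 0  ✓
triangle: |2−4|=2 ≤ l₃=6 ≤ 2+4=6  ✓
parity: l₁+l₂+l₃ = 12 is even  ✓

none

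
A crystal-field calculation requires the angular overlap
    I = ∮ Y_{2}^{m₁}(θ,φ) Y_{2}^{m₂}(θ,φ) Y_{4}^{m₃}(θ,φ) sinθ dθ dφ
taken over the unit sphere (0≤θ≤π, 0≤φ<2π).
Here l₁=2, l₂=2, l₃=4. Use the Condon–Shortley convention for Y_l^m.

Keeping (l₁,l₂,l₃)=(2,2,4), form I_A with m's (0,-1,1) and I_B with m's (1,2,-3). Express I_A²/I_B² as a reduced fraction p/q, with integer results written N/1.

l's match ⇒ only the (l;m) 3-j factors differ between A and B.
A: triangle coeff Δ(2,2,4) = 1/630; Σ_t [0,0]: t=0:+1/24 = 1/24; (3j)²=1/21 [(2 2 4; 0 -1 1)], sign=-1
B: triangle coeff Δ(2,2,4) = 1/630; Σ_t [0,0]: t=0:+1/144 = 1/144; (3j)²=1/18 [(2 2 4; 1 2 -3)], sign=-1
I_A²/I_B² = (1/21)/(1/18) = 6/7

6/7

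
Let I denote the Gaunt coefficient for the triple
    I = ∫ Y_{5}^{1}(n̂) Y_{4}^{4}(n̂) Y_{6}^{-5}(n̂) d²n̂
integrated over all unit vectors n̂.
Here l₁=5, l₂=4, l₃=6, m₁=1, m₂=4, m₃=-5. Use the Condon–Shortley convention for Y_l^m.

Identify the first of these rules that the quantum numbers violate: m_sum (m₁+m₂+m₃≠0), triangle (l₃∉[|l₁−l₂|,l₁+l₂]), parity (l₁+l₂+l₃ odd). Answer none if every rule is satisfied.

Σmᵢ = 0  ✓
l₃∈[|l₁−l₂|,l₁+l₂]=[1,9], have l₃=6  ✓
Σlᵢ = 15 ⇒ odd  ✗

parity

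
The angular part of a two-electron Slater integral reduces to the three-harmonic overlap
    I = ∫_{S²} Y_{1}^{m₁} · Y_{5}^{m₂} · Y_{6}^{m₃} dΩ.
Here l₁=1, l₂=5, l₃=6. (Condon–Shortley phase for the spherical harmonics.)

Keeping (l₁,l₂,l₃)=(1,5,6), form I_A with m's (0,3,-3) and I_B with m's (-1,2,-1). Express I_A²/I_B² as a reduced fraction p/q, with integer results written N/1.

27/10

Shared (l₁,l₂,l₃)=(1,5,6): N and (l;000)² cancel in I_A²/I_B².
A: Δ = 0!·2!·10!/13! = 1/858; Racah Σ t=0..0: t=0:+1/80640 = 1/80640; ⇒ 3j(1 5 6; 0 3 -3)² = 9/286, sgn -1
B: Δ = 0!·2!·10!/13! = 1/858; Racah Σ t=0..0: t=0:+1/60480 = 1/60480; ⇒ 3j(1 5 6; -1 2 -1)² = 5/429, sgn -1
I_A²/I_B² = (9/286)/(5/429) = 27/10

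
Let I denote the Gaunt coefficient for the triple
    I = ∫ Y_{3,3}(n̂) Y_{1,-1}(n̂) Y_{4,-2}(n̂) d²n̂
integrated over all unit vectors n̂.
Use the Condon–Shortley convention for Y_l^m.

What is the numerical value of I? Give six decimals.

0.061558

Rules hold: Σm=0, L=8 even, 2≤4≤4.
N = 7·3·9 = 189
Δ = 0!·6!·2!/9! = 1/252
Racah Σ t=0..0: t=0:+1/36 = 1/36
⇒ 3j(3 1 4; 0 0 0)² = 4/63, sgn +1
Racah Σ t=0..0: t=0:+1/1440 = 1/1440
⇒ 3j(3 1 4; 3 -1 -2)² = 1/252, sgn +1
4πI² = N·(3j₀)²·(3jₘ)² = 1/21
I = +1·√(0.047619/4π) = 0.06155813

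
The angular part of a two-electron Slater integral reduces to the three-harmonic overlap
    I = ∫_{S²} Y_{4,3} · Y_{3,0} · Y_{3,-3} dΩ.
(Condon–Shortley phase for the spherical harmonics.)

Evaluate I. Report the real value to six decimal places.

Rules hold: Σm=0, L=10 even, 1≤3≤7.
N = 9·7·7 = 441
Δ = 4!·4!·2!/11! = 1/34650
Racah Σ t=1..3: t=1:−1/72 t=2:+1/16 t=3:−1/72 = 5/144
⇒ 3j(4 3 3; 0 0 0)² = 2/77, sgn -1
Racah Σ t=1..1: t=1:−1/288 = -1/288
⇒ 3j(4 3 3; 3 0 -3)² = 1/22, sgn -1
4πI² = N·(3j₀)²·(3jₘ)² = 63/121
I = +1·√(0.520661/4π) = 0.20355073

0.203551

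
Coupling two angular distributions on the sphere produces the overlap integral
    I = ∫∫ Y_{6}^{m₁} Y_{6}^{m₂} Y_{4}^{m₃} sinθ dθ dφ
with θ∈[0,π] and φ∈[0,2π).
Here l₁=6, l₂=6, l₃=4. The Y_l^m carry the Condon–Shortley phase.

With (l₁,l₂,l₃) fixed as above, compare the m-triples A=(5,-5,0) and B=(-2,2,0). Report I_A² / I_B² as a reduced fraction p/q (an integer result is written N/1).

36/1

Same 6,6,4: normalisation and zero-m 3j drop out of the ratio.
A: Δ: 8! 4! 4! / 17! → 1/15315300; sum: t=0:+1/1451520 t=1:−1/2903040 = 1/2903040; 3j²(6 6 4; 5 -5 0) = Δ·Π!·Σ² = 11/1547  (sign +1)
B: Δ: 8! 4! 4! / 17! → 1/15315300; sum: t=4:+1/331776 t=5:−1/25920 t=6:+1/23040 t=7:−1/181440 t=8:+1/23224320 = 11/4644864; 3j²(6 6 4; -2 2 0) = Δ·Π!·Σ² = 11/55692  (sign +1)
I_A²/I_B² = (11/1547)/(11/55692) = 36/1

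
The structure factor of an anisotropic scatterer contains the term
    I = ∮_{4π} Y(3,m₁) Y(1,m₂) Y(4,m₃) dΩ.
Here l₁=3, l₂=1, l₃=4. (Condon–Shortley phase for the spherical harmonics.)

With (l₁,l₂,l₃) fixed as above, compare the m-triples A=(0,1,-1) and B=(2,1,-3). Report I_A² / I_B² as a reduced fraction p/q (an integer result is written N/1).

10/21

Same 3,1,4: normalisation and zero-m 3j drop out of the ratio.
A: Δ: 0! 6! 2! / 9! → 1/252; sum: t=0:+1/72 = 1/72; 3j²(3 1 4; 0 1 -1) = Δ·Π!·Σ² = 5/126  (sign -1)
B: Δ: 0! 6! 2! / 9! → 1/252; sum: t=0:+1/240 = 1/240; 3j²(3 1 4; 2 1 -3) = Δ·Π!·Σ² = 1/12  (sign -1)
I_A²/I_B² = (5/126)/(1/12) = 10/21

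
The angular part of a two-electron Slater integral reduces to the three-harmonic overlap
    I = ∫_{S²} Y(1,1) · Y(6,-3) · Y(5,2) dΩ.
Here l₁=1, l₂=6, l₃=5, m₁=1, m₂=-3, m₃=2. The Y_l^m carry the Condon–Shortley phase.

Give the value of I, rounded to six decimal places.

-0.245154

Checks pass: Σm=0; 12 even; l₃=5∈[5,7].
(2·1+1)(2·6+1)(2·5+1) = 429
Δ: 2! 0! 10! / 13! → 1/858
sum: t=1:−1/14400 = -1/14400
3j²(1 6 5; 0 0 0) = Δ·Π!·Σ² = 6/143  (sign +1)
sum: t=0:+1/60480 = 1/60480
3j²(1 6 5; 1 -3 2) = Δ·Π!·Σ² = 6/143  (sign -1)
combine: 4πI² = 429·6/143·6/143 = 108/143
take √, sign -1: I = -0.24515397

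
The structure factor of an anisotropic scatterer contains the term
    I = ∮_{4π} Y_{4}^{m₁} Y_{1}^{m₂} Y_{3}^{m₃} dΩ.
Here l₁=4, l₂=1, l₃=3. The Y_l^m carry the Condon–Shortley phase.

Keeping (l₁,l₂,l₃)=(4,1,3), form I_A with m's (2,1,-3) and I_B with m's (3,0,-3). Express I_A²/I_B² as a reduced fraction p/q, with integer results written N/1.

1/7

Same 4,1,3: normalisation and zero-m 3j drop out of the ratio.
A: Δ: 2! 6! 0! / 9! → 1/252; sum: t=2:+1/1440 = 1/1440; 3j²(4 1 3; 2 1 -3) = Δ·Π!·Σ² = 1/252  (sign +1)
B: Δ: 2! 6! 0! / 9! → 1/252; sum: t=1:−1/720 = -1/720; 3j²(4 1 3; 3 0 -3) = Δ·Π!·Σ² = 1/36  (sign -1)
I_A²/I_B² = (1/252)/(1/36) = 1/7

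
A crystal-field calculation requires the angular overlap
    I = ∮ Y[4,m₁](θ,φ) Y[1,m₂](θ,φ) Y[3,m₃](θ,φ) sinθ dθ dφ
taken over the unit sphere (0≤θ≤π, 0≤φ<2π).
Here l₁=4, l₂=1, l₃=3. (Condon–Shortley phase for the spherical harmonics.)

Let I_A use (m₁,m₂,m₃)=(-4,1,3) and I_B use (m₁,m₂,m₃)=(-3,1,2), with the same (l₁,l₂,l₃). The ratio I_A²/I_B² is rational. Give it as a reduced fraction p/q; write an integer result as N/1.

l's match ⇒ only the (l;m) 3-j factors differ between A and B.
A: triangle coeff Δ(4,1,3) = 1/252; Σ_t [2,2]: t=2:+1/1440 = 1/1440; (3j)²=1/9 [(4 1 3; -4 1 3)], sign=+1
B: triangle coeff Δ(4,1,3) = 1/252; Σ_t [2,2]: t=2:+1/240 = 1/240; (3j)²=1/12 [(4 1 3; -3 1 2)], sign=-1
I_A²/I_B² = (1/9)/(1/12) = 4/3

4/3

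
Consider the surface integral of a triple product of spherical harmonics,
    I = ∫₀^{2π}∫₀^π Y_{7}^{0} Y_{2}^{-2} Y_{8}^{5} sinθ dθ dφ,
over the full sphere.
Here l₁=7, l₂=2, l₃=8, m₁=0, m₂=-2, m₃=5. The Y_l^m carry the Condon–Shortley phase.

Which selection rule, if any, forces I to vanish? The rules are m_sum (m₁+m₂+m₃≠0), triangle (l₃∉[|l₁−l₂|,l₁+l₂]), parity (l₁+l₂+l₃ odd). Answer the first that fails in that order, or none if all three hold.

Σmᵢ = 3  ✗
l₃∈[|l₁−l₂|,l₁+l₂]=[5,9], have l₃=8
Σlᵢ = 17 ⇒ odd

m_sum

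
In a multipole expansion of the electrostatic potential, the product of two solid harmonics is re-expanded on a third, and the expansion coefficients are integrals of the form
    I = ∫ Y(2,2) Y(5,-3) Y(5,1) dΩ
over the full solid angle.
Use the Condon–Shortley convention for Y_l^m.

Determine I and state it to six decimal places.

0.171169

Checks pass: Σm=0; 12 even; l₃=5∈[3,7].
(2·2+1)(2·5+1)(2·5+1) = 605
Δ: 2! 2! 8! / 13! → 1/38610
sum: t=0:+1/2880 t=1:−1/576 t=2:+1/2880 = -1/960
3j²(2 5 5; 0 0 0) = Δ·Π!·Σ² = 10/429  (sign +1)
sum: t=0:+1/5760 = 1/5760
3j²(2 5 5; 2 -3 1) = Δ·Π!·Σ² = 56/2145  (sign +1)
combine: 4πI² = 605·10/429·56/2145 = 560/1521
take √, sign +1: I = 0.17116875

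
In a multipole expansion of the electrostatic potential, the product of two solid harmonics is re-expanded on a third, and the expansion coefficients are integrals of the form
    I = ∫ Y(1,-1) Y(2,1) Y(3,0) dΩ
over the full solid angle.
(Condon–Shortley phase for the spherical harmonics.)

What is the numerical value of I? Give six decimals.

Checks pass: Σm=0; 6 even; l₃=3∈[1,3].
(2·1+1)(2·2+1)(2·3+1) = 105
Δ: 0! 2! 4! / 7! → 1/105
sum: t=0:+1/4 = 1/4
3j²(1 2 3; 0 0 0) = Δ·Π!·Σ² = 3/35  (sign -1)
sum: t=0:+1/12 = 1/12
3j²(1 2 3; -1 1 0) = Δ·Π!·Σ² = 1/35  (sign -1)
combine: 4πI² = 105·3/35·1/35 = 9/35
take √, sign +1: I = 0.14304817

0.143048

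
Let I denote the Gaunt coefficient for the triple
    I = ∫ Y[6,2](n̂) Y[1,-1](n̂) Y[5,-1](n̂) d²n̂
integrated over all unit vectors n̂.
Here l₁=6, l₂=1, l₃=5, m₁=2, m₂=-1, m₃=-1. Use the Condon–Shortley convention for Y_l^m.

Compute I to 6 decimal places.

0.216205

Checks pass: Σm=0; 12 even; l₃=5∈[5,7].
(2·6+1)(2·1+1)(2·5+1) = 429
Δ: 2! 10! 0! / 13! → 1/858
sum: t=1:−1/14400 = -1/14400
3j²(6 1 5; 0 0 0) = Δ·Π!·Σ² = 6/143  (sign +1)
sum: t=0:+1/34560 = 1/34560
3j²(6 1 5; 2 -1 -1) = Δ·Π!·Σ² = 14/429  (sign +1)
combine: 4πI² = 429·6/143·14/429 = 84/143
take √, sign +1: I = 0.21620548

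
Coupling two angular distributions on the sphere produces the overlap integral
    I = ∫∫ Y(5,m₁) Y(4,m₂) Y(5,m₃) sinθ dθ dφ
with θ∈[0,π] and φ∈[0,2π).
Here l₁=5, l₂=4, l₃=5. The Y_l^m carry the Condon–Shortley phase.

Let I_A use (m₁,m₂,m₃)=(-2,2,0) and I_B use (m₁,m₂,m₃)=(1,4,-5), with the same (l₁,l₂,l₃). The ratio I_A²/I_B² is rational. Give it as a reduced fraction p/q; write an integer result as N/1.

l's match ⇒ only the (l;m) 3-j factors differ between A and B.
A: triangle coeff Δ(5,4,5) = 1/3153150; Σ_t [2,4]: t=2:+1/11520 t=3:−1/1728 t=4:+1/3456 = -7/34560; (3j)²=7/858 [(5 4 5; -2 2 0)], sign=+1
B: triangle coeff Δ(5,4,5) = 1/3153150; Σ_t [4,4]: t=4:+1/414720 = 1/414720; (3j)²=2/429 [(5 4 5; 1 4 -5)], sign=+1
I_A²/I_B² = (7/858)/(2/429) = 7/4

7/4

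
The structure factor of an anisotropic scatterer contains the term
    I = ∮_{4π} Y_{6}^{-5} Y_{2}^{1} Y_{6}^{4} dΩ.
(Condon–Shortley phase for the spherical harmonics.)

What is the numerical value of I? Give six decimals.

Checks pass: Σm=0; 14 even; l₃=6∈[4,8].
(2·6+1)(2·2+1)(2·6+1) = 845
Δ: 2! 10! 2! / 15! → 1/90090
sum: t=0:+1/69120 t=1:−1/14400 t=2:+1/69120 = -7/172800
3j²(6 2 6; 0 0 0) = Δ·Π!·Σ² = 14/715  (sign -1)
sum: t=1:−1/7257600 t=2:+1/725760 = 1/806400
3j²(6 2 6; -5 1 4) = Δ·Π!·Σ² = 27/910  (sign +1)
combine: 4πI² = 845·14/715·27/910 = 27/55
take √, sign -1: I = -0.19764945

-0.197649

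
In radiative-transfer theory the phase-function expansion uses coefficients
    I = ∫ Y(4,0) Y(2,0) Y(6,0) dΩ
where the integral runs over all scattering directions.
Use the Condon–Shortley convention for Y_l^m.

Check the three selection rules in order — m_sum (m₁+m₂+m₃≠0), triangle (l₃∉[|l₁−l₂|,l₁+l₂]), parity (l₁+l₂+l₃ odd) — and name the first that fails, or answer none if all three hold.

none

m₁+m₂+m₃ = 0 + 0 + 0 = 0  ✓
triangle: |4−2|=2 ≤ l₃=6 ≤ 4+2=6  ✓
parity: l₁+l₂+l₃ = 12 is even  ✓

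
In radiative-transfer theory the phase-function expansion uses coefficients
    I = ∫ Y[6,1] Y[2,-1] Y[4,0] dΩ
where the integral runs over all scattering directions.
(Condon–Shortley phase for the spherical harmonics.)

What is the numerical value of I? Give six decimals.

-0.210395

Rules hold: Σm=0, L=12 even, 4≤4≤8.
N = 13·5·9 = 585
Δ = 4!·8!·0!/13! = 1/6435
Racah Σ t=2..2: t=2:+1/2304 = 1/2304
⇒ 3j(6 2 4; 0 0 0)² = 5/143, sgn +1
Racah Σ t=1..1: t=1:−1/3456 = -1/3456
⇒ 3j(6 2 4; 1 -1 0)² = 35/1287, sgn -1
4πI² = N·(3j₀)²·(3jₘ)² = 875/1573
I = -1·√(0.556262/4π) = -0.21039467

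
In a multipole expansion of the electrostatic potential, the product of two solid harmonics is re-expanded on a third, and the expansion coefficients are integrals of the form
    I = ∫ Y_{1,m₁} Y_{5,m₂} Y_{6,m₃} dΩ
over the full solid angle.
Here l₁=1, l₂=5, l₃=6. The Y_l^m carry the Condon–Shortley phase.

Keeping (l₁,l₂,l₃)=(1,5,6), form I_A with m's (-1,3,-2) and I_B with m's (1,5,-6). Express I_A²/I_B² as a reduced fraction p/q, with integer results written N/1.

Same 1,5,6: normalisation and zero-m 3j drop out of the ratio.
A: Δ: 0! 2! 10! / 13! → 1/858; sum: t=0:+1/161280 = 1/161280; 3j²(1 5 6; -1 3 -2) = Δ·Π!·Σ² = 1/143  (sign +1)
B: Δ: 0! 2! 10! / 13! → 1/858; sum: t=0:+1/7257600 = 1/7257600; 3j²(1 5 6; 1 5 -6) = Δ·Π!·Σ² = 1/13  (sign +1)
I_A²/I_B² = (1/143)/(1/13) = 1/11

1/11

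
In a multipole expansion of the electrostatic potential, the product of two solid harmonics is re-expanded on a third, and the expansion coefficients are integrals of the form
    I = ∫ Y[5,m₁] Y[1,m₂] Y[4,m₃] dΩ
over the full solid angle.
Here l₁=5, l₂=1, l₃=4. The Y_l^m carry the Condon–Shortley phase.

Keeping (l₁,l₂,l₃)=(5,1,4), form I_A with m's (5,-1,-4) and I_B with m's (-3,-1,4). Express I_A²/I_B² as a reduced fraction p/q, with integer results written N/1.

45/1

l's match ⇒ only the (l;m) 3-j factors differ between A and B.
A: triangle coeff Δ(5,1,4) = 1/495; Σ_t [0,0]: t=0:+1/80640 = 1/80640; (3j)²=1/11 [(5 1 4; 5 -1 -4)], sign=+1
B: triangle coeff Δ(5,1,4) = 1/495; Σ_t [0,0]: t=0:+1/80640 = 1/80640; (3j)²=1/495 [(5 1 4; -3 -1 4)], sign=+1
I_A²/I_B² = (1/11)/(1/495) = 45/1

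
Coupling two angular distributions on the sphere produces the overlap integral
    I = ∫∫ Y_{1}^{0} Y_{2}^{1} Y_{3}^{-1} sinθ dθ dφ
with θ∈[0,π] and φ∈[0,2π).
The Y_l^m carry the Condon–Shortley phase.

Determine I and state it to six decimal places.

m-sum 0 ✓  L=6 even ✓  1≤3≤3 ✓
Π(2lᵢ+1) = 3×5×7 = 105
triangle coeff Δ(1,2,3) = 1/105
Σ_t [0,0]: t=0:+1/4 = 1/4
(3j)²=3/35 [(1 2 3; 0 0 0)], sign=-1
Σ_t [0,0]: t=0:+1/6 = 1/6
(3j)²=8/105 [(1 2 3; 0 1 -1)], sign=+1
⇒ 4πI² = 24/35
I = (-1)√(24/35/(4π)) = -0.23359668

-0.233597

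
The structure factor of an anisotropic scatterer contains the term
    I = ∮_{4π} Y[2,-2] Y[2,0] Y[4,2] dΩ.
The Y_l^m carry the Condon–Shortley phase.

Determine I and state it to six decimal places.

0.156078

Rules hold: Σm=0, L=8 even, 0≤4≤4.
N = 5·5·9 = 225
Δ = 0!·4!·4!/9! = 1/630
Racah Σ t=0..0: t=0:+1/16 = 1/16
⇒ 3j(2 2 4; 0 0 0)² = 2/35, sgn +1
Racah Σ t=0..0: t=0:+1/96 = 1/96
⇒ 3j(2 2 4; -2 0 2)² = 1/42, sgn +1
4πI² = N·(3j₀)²·(3jₘ)² = 15/49
I = +1·√(0.306122/4π) = 0.15607835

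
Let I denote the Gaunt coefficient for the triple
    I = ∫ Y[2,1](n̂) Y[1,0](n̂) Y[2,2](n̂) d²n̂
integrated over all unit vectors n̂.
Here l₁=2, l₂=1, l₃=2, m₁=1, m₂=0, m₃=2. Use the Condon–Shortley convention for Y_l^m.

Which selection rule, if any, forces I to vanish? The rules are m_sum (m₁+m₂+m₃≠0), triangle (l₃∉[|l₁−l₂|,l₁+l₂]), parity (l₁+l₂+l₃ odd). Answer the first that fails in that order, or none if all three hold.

azimuthal sum: 1 + 0 + 2 = 3  ✗
1 ≤ 2 ≤ 3 (triangle on l)
L = 2 + 1 + 2 = 5 (odd)

m_sum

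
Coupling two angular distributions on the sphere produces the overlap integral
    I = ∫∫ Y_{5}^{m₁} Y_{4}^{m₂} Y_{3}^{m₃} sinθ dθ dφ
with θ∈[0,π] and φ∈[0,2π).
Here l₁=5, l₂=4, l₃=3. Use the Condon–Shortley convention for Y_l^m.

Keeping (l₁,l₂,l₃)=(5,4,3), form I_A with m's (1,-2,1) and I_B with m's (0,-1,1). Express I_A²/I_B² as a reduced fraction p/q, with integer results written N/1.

1849/15

Same 5,4,3: normalisation and zero-m 3j drop out of the ratio.
A: Δ: 6! 4! 2! / 13! → 1/180180; sum: t=0:+1/34560 t=1:−1/720 t=2:+1/384 = 43/34560; 3j²(5 4 3; 1 -2 1) = Δ·Π!·Σ² = 1849/180180  (sign +1)
B: Δ: 6! 4! 2! / 13! → 1/180180; sum: t=1:−1/5760 t=2:+1/288 t=3:−1/288 = -1/5760; 3j²(5 4 3; 0 -1 1) = Δ·Π!·Σ² = 1/12012  (sign -1)
I_A²/I_B² = (1849/180180)/(1/12012) = 1849/15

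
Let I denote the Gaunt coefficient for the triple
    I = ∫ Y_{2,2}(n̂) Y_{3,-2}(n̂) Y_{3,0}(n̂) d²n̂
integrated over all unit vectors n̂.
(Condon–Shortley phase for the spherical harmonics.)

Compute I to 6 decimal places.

-0.188063

Rules hold: Σm=0, L=8 even, 1≤3≤5.
N = 5·7·7 = 245
Δ = 2!·2!·4!/9! = 1/3780
Racah Σ t=0..2: t=0:+1/24 t=1:−1/4 t=2:+1/24 = -1/6
⇒ 3j(2 3 3; 0 0 0)² = 4/105, sgn +1
Racah Σ t=0..0: t=0:+1/24 = 1/24
⇒ 3j(2 3 3; 2 -2 0)² = 1/21, sgn -1
4πI² = N·(3j₀)²·(3jₘ)² = 4/9
I = -1·√(0.444444/4π) = -0.18806319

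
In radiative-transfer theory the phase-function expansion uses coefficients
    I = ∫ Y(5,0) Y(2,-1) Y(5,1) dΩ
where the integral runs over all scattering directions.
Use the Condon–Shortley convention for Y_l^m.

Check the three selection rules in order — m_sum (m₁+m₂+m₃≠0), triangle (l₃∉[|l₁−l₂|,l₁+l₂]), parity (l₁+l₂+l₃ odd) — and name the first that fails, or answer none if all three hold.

azimuthal sum: 0 − 1 + 1 = 0  ✓
3 ≤ 5 ≤ 7 (triangle on l)  ✓
L = 5 + 2 + 5 = 12 (even)  ✓

none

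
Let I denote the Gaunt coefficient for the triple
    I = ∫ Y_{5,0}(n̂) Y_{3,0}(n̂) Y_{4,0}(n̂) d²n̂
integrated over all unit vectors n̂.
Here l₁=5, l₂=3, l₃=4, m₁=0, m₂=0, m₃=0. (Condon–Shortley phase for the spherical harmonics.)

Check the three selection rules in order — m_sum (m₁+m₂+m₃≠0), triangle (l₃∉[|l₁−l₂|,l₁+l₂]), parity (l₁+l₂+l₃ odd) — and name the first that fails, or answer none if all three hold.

none

azimuthal sum: 0 + 0 + 0 = 0  ✓
2 ≤ 4 ≤ 8 (triangle on l)  ✓
L = 5 + 3 + 4 = 12 (even)  ✓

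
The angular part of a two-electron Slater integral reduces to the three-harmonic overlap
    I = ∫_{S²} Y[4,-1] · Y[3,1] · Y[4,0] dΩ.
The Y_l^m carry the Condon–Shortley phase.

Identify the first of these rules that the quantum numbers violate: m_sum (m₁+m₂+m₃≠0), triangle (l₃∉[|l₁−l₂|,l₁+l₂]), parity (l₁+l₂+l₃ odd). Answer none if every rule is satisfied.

m₁+m₂+m₃ = -1 + 1 + 0 = 0  ✓
triangle: |4−3|=1 ≤ l₃=4 ≤ 4+3=7  ✓
parity: l₁+l₂+l₃ = 11 is odd  ✗

parity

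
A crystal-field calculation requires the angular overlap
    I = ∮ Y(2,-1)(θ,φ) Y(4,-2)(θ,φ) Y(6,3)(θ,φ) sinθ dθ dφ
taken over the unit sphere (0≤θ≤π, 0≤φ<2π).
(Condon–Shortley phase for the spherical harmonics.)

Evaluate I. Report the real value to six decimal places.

-0.252474

Rules hold: Σm=0, L=12 even, 2≤6≤6.
N = 5·9·13 = 585
Δ = 0!·4!·8!/13! = 1/6435
Racah Σ t=0..0: t=0:+1/2304 = 1/2304
⇒ 3j(2 4 6; 0 0 0)² = 5/143, sgn +1
Racah Σ t=0..0: t=0:+1/8640 = 1/8640
⇒ 3j(2 4 6; -1 -2 3)² = 28/715, sgn -1
4πI² = N·(3j₀)²·(3jₘ)² = 1260/1573
I = -1·√(0.801017/4π) = -0.25247360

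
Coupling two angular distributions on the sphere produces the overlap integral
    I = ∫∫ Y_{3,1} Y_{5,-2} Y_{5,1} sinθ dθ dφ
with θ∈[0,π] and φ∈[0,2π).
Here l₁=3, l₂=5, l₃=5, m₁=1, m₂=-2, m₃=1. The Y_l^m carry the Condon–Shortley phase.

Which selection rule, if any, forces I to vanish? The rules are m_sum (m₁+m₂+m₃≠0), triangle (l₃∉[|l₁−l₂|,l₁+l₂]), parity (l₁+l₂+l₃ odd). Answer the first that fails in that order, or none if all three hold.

m₁+m₂+m₃ = 1 − 2 + 1 = 0  ✓
triangle: |3−5|=2 ≤ l₃=5 ≤ 3+5=8  ✓
parity: l₁+l₂+l₃ = 13 is odd  ✗

parity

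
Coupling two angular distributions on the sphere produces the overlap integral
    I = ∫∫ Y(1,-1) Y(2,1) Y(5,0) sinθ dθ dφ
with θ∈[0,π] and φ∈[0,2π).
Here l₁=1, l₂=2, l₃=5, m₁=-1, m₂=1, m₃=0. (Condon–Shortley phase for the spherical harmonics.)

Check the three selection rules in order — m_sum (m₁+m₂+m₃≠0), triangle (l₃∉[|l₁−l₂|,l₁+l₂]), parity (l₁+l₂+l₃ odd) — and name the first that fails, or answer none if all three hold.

triangle

azimuthal sum: -1 + 1 + 0 = 0  ✓
1 ≤ 5 ≤ 3 (triangle on l)  ✗
L = 1 + 2 + 5 = 8 (even)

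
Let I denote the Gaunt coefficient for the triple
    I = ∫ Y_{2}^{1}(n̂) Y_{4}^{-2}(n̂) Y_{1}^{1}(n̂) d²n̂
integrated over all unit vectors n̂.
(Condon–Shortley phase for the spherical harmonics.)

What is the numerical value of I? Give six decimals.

l₃=1 ∉ [2,6] — triangle fails ⇒ I = 0

0.000000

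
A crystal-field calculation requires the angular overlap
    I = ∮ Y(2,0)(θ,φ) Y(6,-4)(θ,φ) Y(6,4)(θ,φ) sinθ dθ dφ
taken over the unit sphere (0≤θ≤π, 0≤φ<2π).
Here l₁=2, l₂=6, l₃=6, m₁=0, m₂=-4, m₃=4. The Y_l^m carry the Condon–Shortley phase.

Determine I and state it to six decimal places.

-0.022938

Checks pass: Σm=0; 14 even; l₃=6∈[4,8].
(2·2+1)(2·6+1)(2·6+1) = 845
Δ: 2! 2! 10! / 15! → 1/90090
sum: t=0:+1/69120 t=1:−1/14400 t=2:+1/69120 = -7/172800
3j²(2 6 6; 0 0 0) = Δ·Π!·Σ² = 14/715  (sign -1)
sum: t=0:+1/322560 t=1:−1/362880 t=2:+1/14515200 = 1/2419200
3j²(2 6 6; 0 -4 4) = Δ·Π!·Σ² = 2/5005  (sign +1)
combine: 4πI² = 845·14/715·2/5005 = 4/605
take √, sign -1: I = -0.02293757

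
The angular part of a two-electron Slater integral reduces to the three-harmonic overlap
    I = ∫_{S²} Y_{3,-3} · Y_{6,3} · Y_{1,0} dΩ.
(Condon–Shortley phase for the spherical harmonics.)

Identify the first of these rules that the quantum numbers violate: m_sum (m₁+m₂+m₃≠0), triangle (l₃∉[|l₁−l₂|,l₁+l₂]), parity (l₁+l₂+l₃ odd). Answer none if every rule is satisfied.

triangle

Σmᵢ = 0  ✓
l₃∈[|l₁−l₂|,l₁+l₂]=[3,9], have l₃=1  ✗
Σlᵢ = 10 ⇒ even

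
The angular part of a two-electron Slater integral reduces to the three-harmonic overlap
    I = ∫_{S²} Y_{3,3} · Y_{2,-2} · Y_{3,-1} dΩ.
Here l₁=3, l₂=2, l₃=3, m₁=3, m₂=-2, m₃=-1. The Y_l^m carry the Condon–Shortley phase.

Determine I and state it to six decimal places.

m-sum 0 ✓  L=8 even ✓  1≤3≤5 ✓
Π(2lᵢ+1) = 7×5×7 = 245
triangle coeff Δ(3,2,3) = 1/3780
Σ_t [0,2]: t=0:+1/24 t=1:−1/4 t=2:+1/24 = -1/6
(3j)²=4/105 [(3 2 3; 0 0 0)], sign=+1
Σ_t [0,0]: t=0:+1/96 = 1/96
(3j)²=1/42 [(3 2 3; 3 -2 -1)], sign=+1
⇒ 4πI² = 2/9
I = (+1)√(2/9/(4π)) = 0.13298076

0.132981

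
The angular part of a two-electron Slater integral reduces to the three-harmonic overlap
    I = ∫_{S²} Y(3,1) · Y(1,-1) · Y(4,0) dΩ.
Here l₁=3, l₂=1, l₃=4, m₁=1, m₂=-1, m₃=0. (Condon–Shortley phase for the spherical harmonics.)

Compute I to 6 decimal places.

Checks pass: Σm=0; 8 even; l₃=4∈[2,4].
(2·3+1)(2·1+1)(2·4+1) = 189
Δ: 0! 6! 2! / 9! → 1/252
sum: t=0:+1/36 = 1/36
3j²(3 1 4; 0 0 0) = Δ·Π!·Σ² = 4/63  (sign +1)
sum: t=0:+1/96 = 1/96
3j²(3 1 4; 1 -1 0) = Δ·Π!·Σ² = 1/42  (sign +1)
combine: 4πI² = 189·4/63·1/42 = 2/7
take √, sign +1: I = 0.15078601

0.150786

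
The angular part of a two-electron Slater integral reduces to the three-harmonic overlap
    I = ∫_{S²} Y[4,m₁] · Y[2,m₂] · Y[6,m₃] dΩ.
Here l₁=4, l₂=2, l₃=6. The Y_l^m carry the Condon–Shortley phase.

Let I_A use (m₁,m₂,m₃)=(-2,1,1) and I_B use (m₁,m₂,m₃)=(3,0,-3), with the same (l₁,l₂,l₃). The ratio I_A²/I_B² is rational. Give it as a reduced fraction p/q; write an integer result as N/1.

35/54

Shared (l₁,l₂,l₃)=(4,2,6): N and (l;000)² cancel in I_A²/I_B².
A: Δ = 0!·8!·4!/13! = 1/6435; Racah Σ t=0..0: t=0:+1/8640 = 1/8640; ⇒ 3j(4 2 6; -2 1 1)² = 14/1287, sgn -1
B: Δ = 0!·8!·4!/13! = 1/6435; Racah Σ t=0..0: t=0:+1/20160 = 1/20160; ⇒ 3j(4 2 6; 3 0 -3)² = 12/715, sgn -1
I_A²/I_B² = (14/1287)/(12/715) = 35/54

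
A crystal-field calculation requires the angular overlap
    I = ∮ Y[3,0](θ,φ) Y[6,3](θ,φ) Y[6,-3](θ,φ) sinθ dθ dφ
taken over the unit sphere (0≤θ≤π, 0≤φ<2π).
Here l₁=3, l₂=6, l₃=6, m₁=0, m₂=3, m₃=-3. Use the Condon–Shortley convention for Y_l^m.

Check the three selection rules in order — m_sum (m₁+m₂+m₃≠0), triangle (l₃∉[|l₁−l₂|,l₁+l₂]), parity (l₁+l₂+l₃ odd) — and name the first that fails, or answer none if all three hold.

azimuthal sum: 0 + 3 − 3 = 0  ✓
3 ≤ 6 ≤ 9 (triangle on l)  ✓
L = 3 + 6 + 6 = 15 (odd)  ✗

parity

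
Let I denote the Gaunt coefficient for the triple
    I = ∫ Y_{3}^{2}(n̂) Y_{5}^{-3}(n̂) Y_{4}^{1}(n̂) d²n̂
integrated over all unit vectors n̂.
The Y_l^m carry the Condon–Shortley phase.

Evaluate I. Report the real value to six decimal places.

Rules hold: Σm=0, L=12 even, 2≤4≤8.
N = 7·11·9 = 693
Δ = 4!·2!·6!/13! = 1/180180
Racah Σ t=1..3: t=1:−1/576 t=2:+1/144 t=3:−1/576 = 1/288
⇒ 3j(3 5 4; 0 0 0)² = 20/1001, sgn +1
Racah Σ t=0..1: t=0:+1/1152 t=1:−1/1440 = 1/5760
⇒ 3j(3 5 4; 2 -3 1)² = 1/858, sgn -1
4πI² = N·(3j₀)²·(3jₘ)² = 30/1859
I = -1·√(0.0161377/4π) = -0.03583571

-0.035836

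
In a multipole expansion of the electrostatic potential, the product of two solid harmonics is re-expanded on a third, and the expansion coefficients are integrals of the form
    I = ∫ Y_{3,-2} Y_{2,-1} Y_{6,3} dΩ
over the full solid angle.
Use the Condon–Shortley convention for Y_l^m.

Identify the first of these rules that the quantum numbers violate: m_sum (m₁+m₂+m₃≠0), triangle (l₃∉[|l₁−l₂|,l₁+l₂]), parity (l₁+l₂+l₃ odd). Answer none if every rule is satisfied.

m₁+m₂+m₃ = -2 − 1 + 3 = 0  ✓
triangle: |3−2|=1 ≤ l₃=6 ≤ 3+2=5  ✗
parity: l₁+l₂+l₃ = 11 is odd

triangle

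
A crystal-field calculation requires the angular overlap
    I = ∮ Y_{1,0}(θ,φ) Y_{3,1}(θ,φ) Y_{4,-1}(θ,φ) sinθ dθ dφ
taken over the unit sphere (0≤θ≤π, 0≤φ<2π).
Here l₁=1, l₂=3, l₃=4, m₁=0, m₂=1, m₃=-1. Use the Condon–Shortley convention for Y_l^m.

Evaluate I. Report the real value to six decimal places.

m-sum 0 ✓  L=8 even ✓  2≤4≤4 ✓
Π(2lᵢ+1) = 3×7×9 = 189
triangle coeff Δ(1,3,4) = 1/252
Σ_t [0,0]: t=0:+1/36 = 1/36
(3j)²=4/63 [(1 3 4; 0 0 0)], sign=+1
Σ_t [0,0]: t=0:+1/48 = 1/48
(3j)²=5/84 [(1 3 4; 0 1 -1)], sign=-1
⇒ 4πI² = 5/7
I = (-1)√(5/7/(4π)) = -0.23841361

-0.238414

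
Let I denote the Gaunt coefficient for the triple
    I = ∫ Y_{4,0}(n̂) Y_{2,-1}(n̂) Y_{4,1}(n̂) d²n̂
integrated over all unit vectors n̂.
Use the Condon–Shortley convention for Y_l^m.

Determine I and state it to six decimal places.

-0.044869

Checks pass: Σm=0; 10 even; l₃=4∈[2,6].
(2·4+1)(2·2+1)(2·4+1) = 405
Δ: 2! 6! 2! / 11! → 1/13860
sum: t=0:+1/192 t=1:−1/36 t=2:+1/192 = -5/288
3j²(4 2 4; 0 0 0) = Δ·Π!·Σ² = 20/693  (sign -1)
sum: t=0:+1/96 t=1:−1/72 = -1/288
3j²(4 2 4; 0 -1 1) = Δ·Π!·Σ² = 1/462  (sign +1)
combine: 4πI² = 405·20/693·1/462 = 150/5929
take √, sign -1: I = -0.04486937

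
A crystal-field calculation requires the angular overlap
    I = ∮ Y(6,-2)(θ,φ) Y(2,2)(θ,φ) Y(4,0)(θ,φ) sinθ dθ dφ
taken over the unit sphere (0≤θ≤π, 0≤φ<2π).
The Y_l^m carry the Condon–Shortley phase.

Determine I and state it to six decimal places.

0.133065

m-sum 0 ✓  L=12 even ✓  4≤4≤8 ✓
Π(2lᵢ+1) = 13×5×9 = 585
triangle coeff Δ(6,2,4) = 1/6435
Σ_t [2,2]: t=2:+1/2304 = 1/2304
(3j)²=5/143 [(6 2 4; 0 0 0)], sign=+1
Σ_t [4,4]: t=4:+1/13824 = 1/13824
(3j)²=14/1287 [(6 2 4; -2 2 0)], sign=+1
⇒ 4πI² = 350/1573
I = (+1)√(350/1573/(4π)) = 0.13306527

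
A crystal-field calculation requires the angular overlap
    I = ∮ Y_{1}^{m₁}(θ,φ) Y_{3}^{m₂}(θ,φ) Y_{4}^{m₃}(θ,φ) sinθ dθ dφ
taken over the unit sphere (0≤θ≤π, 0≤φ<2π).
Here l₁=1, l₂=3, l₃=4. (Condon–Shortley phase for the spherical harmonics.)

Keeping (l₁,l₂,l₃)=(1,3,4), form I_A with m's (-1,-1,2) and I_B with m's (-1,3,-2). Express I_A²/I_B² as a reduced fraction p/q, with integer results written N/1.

15/1

Same 1,3,4: normalisation and zero-m 3j drop out of the ratio.
A: Δ: 0! 2! 6! / 9! → 1/252; sum: t=0:+1/96 = 1/96; 3j²(1 3 4; -1 -1 2) = Δ·Π!·Σ² = 5/84  (sign +1)
B: Δ: 0! 2! 6! / 9! → 1/252; sum: t=0:+1/1440 = 1/1440; 3j²(1 3 4; -1 3 -2) = Δ·Π!·Σ² = 1/252  (sign +1)
I_A²/I_B² = (5/84)/(1/252) = 15/1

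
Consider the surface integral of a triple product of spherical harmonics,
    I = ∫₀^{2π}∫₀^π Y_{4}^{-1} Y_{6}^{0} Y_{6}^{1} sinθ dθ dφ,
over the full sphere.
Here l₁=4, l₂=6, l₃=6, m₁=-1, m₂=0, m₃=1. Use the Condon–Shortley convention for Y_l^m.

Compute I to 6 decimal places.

Checks pass: Σm=0; 16 even; l₃=6∈[2,10].
(2·4+1)(2·6+1)(2·6+1) = 1521
Δ: 4! 4! 8! / 17! → 1/15315300
sum: t=0:+1/829440 t=1:−1/25920 t=2:+1/9216 t=3:−1/25920 t=4:+1/829440 = 7/207360
3j²(4 6 6; 0 0 0) = Δ·Π!·Σ² = 28/2431  (sign +1)
sum: t=1:−1/103680 t=2:+1/13824 t=3:−1/17280 t=4:+1/207360 = 1/103680
3j²(4 6 6; -1 0 1) = Δ·Π!·Σ² = 10/7293  (sign -1)
combine: 4πI² = 1521·28/2431·10/7293 = 840/34969
take √, sign -1: I = -0.04372130

-0.043721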